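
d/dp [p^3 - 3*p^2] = 3*p*(p - 2)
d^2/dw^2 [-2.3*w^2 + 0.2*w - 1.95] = -4.60000000000000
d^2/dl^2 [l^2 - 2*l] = 2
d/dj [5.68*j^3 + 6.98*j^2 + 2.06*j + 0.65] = 17.04*j^2 + 13.96*j + 2.06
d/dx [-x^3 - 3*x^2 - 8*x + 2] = -3*x^2 - 6*x - 8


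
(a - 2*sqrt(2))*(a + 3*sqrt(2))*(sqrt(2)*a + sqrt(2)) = sqrt(2)*a^3 + sqrt(2)*a^2 + 2*a^2 - 12*sqrt(2)*a + 2*a - 12*sqrt(2)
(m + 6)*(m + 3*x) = m^2 + 3*m*x + 6*m + 18*x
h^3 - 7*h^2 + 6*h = h*(h - 6)*(h - 1)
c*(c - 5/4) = c^2 - 5*c/4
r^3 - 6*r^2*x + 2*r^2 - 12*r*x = r*(r + 2)*(r - 6*x)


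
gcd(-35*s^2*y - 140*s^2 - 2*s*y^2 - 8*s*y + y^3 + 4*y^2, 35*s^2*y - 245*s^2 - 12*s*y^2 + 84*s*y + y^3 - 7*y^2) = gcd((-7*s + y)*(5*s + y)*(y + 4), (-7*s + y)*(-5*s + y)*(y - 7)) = -7*s + y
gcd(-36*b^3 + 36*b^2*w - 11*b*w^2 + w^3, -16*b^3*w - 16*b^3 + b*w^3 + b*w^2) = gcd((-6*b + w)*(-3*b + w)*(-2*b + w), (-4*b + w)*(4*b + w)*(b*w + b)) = 1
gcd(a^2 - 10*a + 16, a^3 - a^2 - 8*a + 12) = a - 2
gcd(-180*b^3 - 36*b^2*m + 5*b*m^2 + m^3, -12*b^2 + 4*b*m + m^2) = 6*b + m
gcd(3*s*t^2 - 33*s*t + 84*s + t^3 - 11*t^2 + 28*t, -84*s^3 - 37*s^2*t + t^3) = 3*s + t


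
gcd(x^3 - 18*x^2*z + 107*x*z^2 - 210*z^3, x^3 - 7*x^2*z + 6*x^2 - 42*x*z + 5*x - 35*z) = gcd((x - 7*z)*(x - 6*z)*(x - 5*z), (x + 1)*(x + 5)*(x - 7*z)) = x - 7*z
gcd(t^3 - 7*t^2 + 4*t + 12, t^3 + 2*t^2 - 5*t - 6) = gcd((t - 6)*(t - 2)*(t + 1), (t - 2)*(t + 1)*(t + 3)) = t^2 - t - 2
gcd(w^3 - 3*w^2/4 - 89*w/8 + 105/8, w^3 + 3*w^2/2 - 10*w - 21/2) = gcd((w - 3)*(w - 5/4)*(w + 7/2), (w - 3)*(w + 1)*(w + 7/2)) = w^2 + w/2 - 21/2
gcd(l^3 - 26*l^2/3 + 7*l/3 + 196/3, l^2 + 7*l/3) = l + 7/3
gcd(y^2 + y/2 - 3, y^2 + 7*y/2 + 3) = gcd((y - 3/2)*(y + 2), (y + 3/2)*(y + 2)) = y + 2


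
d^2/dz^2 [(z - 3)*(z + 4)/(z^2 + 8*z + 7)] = 2*(-7*z^3 - 57*z^2 - 309*z - 691)/(z^6 + 24*z^5 + 213*z^4 + 848*z^3 + 1491*z^2 + 1176*z + 343)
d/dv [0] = 0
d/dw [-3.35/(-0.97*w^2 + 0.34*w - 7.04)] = (1.139 - 6.499*w)/(0.97*w^2 - 0.34*w + 7.04)^2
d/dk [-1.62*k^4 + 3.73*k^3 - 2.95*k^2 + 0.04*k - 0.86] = -6.48*k^3 + 11.19*k^2 - 5.9*k + 0.04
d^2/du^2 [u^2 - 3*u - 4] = 2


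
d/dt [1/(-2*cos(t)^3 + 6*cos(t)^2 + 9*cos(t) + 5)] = 3*(4*cos(t) - cos(2*t) + 2)*sin(t)/(-2*cos(t)^3 + 6*cos(t)^2 + 9*cos(t) + 5)^2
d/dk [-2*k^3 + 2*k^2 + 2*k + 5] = -6*k^2 + 4*k + 2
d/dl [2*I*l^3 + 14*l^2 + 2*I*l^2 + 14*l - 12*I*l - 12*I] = 6*I*l^2 + 4*l*(7 + I) + 14 - 12*I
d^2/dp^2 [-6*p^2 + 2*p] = -12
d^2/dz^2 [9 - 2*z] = 0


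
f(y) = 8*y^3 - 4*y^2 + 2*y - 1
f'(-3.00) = 242.00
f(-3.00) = -259.00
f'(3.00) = 194.00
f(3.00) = 185.00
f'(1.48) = 42.73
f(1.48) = 19.13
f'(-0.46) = 10.76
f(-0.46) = -3.55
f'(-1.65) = 80.54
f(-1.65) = -51.13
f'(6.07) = 837.72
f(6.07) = 1652.95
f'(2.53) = 135.38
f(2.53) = 108.01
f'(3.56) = 277.69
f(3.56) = 316.37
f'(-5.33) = 726.45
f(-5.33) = -1336.65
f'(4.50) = 452.00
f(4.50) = 656.00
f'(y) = 24*y^2 - 8*y + 2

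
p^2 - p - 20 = (p - 5)*(p + 4)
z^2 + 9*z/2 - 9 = (z - 3/2)*(z + 6)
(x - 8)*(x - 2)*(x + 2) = x^3 - 8*x^2 - 4*x + 32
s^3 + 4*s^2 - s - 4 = (s - 1)*(s + 1)*(s + 4)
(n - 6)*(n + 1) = n^2 - 5*n - 6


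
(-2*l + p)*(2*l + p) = -4*l^2 + p^2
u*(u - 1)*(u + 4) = u^3 + 3*u^2 - 4*u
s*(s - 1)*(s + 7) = s^3 + 6*s^2 - 7*s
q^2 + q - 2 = (q - 1)*(q + 2)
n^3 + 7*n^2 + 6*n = n*(n + 1)*(n + 6)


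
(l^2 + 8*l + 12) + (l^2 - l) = 2*l^2 + 7*l + 12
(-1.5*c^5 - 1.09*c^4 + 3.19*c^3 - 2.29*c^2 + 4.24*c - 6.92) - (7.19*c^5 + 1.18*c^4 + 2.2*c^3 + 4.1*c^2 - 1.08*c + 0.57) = -8.69*c^5 - 2.27*c^4 + 0.99*c^3 - 6.39*c^2 + 5.32*c - 7.49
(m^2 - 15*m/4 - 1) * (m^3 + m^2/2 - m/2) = m^5 - 13*m^4/4 - 27*m^3/8 + 11*m^2/8 + m/2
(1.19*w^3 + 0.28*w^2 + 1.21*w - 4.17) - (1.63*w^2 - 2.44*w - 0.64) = 1.19*w^3 - 1.35*w^2 + 3.65*w - 3.53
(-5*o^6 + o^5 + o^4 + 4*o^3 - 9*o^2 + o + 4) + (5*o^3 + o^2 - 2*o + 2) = -5*o^6 + o^5 + o^4 + 9*o^3 - 8*o^2 - o + 6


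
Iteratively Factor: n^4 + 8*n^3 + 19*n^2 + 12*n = (n + 4)*(n^3 + 4*n^2 + 3*n) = n*(n + 4)*(n^2 + 4*n + 3) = n*(n + 3)*(n + 4)*(n + 1)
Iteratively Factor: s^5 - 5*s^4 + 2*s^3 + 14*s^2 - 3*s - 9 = (s - 3)*(s^4 - 2*s^3 - 4*s^2 + 2*s + 3) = (s - 3)*(s + 1)*(s^3 - 3*s^2 - s + 3) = (s - 3)*(s + 1)^2*(s^2 - 4*s + 3) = (s - 3)*(s - 1)*(s + 1)^2*(s - 3)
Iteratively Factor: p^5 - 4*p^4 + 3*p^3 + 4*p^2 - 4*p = (p - 2)*(p^4 - 2*p^3 - p^2 + 2*p) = (p - 2)*(p - 1)*(p^3 - p^2 - 2*p) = (p - 2)*(p - 1)*(p + 1)*(p^2 - 2*p) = (p - 2)^2*(p - 1)*(p + 1)*(p)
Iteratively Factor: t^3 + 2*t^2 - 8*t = (t - 2)*(t^2 + 4*t) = (t - 2)*(t + 4)*(t)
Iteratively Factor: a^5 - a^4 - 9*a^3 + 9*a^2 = (a - 3)*(a^4 + 2*a^3 - 3*a^2) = (a - 3)*(a - 1)*(a^3 + 3*a^2) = a*(a - 3)*(a - 1)*(a^2 + 3*a) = a*(a - 3)*(a - 1)*(a + 3)*(a)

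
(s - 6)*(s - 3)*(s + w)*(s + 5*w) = s^4 + 6*s^3*w - 9*s^3 + 5*s^2*w^2 - 54*s^2*w + 18*s^2 - 45*s*w^2 + 108*s*w + 90*w^2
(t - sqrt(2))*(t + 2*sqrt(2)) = t^2 + sqrt(2)*t - 4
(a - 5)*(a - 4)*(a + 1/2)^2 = a^4 - 8*a^3 + 45*a^2/4 + 71*a/4 + 5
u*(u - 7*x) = u^2 - 7*u*x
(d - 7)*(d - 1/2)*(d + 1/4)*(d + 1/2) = d^4 - 27*d^3/4 - 2*d^2 + 27*d/16 + 7/16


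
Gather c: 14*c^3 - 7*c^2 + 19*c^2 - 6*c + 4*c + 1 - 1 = 14*c^3 + 12*c^2 - 2*c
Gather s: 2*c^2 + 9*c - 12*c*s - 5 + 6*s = 2*c^2 + 9*c + s*(6 - 12*c) - 5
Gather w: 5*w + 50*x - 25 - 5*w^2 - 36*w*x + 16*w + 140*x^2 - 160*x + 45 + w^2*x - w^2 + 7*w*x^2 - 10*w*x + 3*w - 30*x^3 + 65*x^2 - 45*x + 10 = w^2*(x - 6) + w*(7*x^2 - 46*x + 24) - 30*x^3 + 205*x^2 - 155*x + 30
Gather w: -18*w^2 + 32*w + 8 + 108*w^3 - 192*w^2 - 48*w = 108*w^3 - 210*w^2 - 16*w + 8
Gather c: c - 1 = c - 1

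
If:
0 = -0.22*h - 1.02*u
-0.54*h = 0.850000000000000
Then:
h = -1.57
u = 0.34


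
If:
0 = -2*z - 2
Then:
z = -1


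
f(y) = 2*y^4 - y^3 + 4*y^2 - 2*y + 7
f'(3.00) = 211.00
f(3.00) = 172.00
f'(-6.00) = -1886.00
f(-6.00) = 2971.00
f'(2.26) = 93.10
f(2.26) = 63.54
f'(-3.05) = -281.29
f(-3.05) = 251.76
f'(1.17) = 16.07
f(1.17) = 12.28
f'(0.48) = 2.03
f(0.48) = 6.96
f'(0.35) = 0.78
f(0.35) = 6.78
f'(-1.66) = -60.14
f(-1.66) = 41.10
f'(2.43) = 114.52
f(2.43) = 81.15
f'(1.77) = 47.12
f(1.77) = 30.08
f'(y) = 8*y^3 - 3*y^2 + 8*y - 2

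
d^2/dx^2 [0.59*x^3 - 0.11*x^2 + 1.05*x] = 3.54*x - 0.22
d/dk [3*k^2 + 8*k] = 6*k + 8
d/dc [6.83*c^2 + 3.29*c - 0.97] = 13.66*c + 3.29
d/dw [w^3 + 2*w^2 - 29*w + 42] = 3*w^2 + 4*w - 29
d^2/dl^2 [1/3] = 0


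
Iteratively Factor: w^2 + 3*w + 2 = (w + 1)*(w + 2)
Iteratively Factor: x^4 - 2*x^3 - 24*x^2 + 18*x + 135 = (x + 3)*(x^3 - 5*x^2 - 9*x + 45) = (x - 5)*(x + 3)*(x^2 - 9) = (x - 5)*(x - 3)*(x + 3)*(x + 3)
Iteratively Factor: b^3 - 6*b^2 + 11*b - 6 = (b - 3)*(b^2 - 3*b + 2) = (b - 3)*(b - 1)*(b - 2)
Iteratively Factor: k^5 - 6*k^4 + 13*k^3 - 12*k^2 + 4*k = (k)*(k^4 - 6*k^3 + 13*k^2 - 12*k + 4) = k*(k - 2)*(k^3 - 4*k^2 + 5*k - 2) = k*(k - 2)*(k - 1)*(k^2 - 3*k + 2) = k*(k - 2)^2*(k - 1)*(k - 1)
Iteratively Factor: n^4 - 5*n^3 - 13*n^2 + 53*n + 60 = (n + 1)*(n^3 - 6*n^2 - 7*n + 60) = (n + 1)*(n + 3)*(n^2 - 9*n + 20) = (n - 4)*(n + 1)*(n + 3)*(n - 5)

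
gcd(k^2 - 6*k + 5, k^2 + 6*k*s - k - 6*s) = k - 1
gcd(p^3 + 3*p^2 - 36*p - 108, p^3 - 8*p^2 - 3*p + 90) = p^2 - 3*p - 18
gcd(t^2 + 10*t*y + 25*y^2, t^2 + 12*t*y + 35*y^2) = t + 5*y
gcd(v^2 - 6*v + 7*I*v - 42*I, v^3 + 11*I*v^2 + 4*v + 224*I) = v + 7*I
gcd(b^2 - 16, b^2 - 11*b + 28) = b - 4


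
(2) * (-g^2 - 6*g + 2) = -2*g^2 - 12*g + 4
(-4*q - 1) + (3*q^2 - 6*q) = 3*q^2 - 10*q - 1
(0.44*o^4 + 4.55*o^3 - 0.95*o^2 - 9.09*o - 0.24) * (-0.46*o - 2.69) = -0.2024*o^5 - 3.2766*o^4 - 11.8025*o^3 + 6.7369*o^2 + 24.5625*o + 0.6456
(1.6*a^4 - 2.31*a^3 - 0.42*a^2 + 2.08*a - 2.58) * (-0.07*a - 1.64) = -0.112*a^5 - 2.4623*a^4 + 3.8178*a^3 + 0.5432*a^2 - 3.2306*a + 4.2312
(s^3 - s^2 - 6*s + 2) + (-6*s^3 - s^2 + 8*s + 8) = -5*s^3 - 2*s^2 + 2*s + 10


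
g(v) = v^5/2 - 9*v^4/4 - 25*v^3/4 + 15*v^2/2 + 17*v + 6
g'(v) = 5*v^4/2 - 9*v^3 - 75*v^2/4 + 15*v + 17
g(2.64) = -57.02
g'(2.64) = -118.24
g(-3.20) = -170.50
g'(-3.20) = 334.06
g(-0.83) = -0.63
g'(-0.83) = -2.03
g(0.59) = 17.12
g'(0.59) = 17.78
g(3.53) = -190.76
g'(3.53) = -171.39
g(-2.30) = -12.53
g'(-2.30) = 62.78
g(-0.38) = 0.92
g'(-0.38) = 9.14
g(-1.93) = 1.45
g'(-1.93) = 17.60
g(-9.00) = -39270.00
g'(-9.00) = 21326.75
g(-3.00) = -112.50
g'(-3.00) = 248.75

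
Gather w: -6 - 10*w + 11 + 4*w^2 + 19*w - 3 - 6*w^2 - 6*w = -2*w^2 + 3*w + 2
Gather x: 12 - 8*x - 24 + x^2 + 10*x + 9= x^2 + 2*x - 3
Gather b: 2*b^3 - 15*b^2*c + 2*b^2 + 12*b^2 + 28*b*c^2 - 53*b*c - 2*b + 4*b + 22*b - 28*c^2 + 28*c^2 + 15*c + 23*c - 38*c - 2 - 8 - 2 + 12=2*b^3 + b^2*(14 - 15*c) + b*(28*c^2 - 53*c + 24)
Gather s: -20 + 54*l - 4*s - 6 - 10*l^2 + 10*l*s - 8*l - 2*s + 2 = -10*l^2 + 46*l + s*(10*l - 6) - 24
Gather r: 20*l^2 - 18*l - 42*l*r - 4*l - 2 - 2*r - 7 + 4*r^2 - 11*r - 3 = 20*l^2 - 22*l + 4*r^2 + r*(-42*l - 13) - 12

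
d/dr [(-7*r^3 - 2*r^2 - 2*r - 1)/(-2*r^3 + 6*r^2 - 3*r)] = (-46*r^4 + 34*r^3 + 12*r^2 + 12*r - 3)/(r^2*(4*r^4 - 24*r^3 + 48*r^2 - 36*r + 9))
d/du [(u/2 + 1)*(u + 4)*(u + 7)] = 3*u^2/2 + 13*u + 25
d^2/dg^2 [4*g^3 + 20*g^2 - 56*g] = 24*g + 40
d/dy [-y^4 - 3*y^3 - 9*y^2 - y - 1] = -4*y^3 - 9*y^2 - 18*y - 1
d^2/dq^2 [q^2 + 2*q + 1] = 2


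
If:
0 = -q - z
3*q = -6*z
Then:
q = 0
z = 0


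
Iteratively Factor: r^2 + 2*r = (r + 2)*(r)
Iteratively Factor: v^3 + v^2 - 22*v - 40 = (v + 2)*(v^2 - v - 20) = (v + 2)*(v + 4)*(v - 5)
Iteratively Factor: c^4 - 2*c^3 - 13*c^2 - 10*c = (c + 1)*(c^3 - 3*c^2 - 10*c) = (c - 5)*(c + 1)*(c^2 + 2*c) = (c - 5)*(c + 1)*(c + 2)*(c)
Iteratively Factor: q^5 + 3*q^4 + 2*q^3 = (q + 2)*(q^4 + q^3) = q*(q + 2)*(q^3 + q^2) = q^2*(q + 2)*(q^2 + q) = q^2*(q + 1)*(q + 2)*(q)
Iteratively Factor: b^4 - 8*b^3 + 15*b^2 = (b - 5)*(b^3 - 3*b^2) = b*(b - 5)*(b^2 - 3*b) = b^2*(b - 5)*(b - 3)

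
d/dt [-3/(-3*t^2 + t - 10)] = 3*(1 - 6*t)/(3*t^2 - t + 10)^2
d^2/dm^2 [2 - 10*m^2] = -20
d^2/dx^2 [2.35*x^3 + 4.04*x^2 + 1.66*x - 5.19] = 14.1*x + 8.08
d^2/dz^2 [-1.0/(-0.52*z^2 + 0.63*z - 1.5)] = (-0.5408*z^2 + 0.6552*z + 1.0*(1.04*z - 0.63)*(2.08*z - 1.26) - 1.56)/(0.52*z^2 - 0.63*z + 1.5)^3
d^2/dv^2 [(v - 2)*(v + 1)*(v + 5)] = 6*v + 8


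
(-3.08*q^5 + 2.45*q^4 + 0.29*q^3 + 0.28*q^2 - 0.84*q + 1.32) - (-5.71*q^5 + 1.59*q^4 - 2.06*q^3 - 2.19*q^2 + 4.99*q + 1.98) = 2.63*q^5 + 0.86*q^4 + 2.35*q^3 + 2.47*q^2 - 5.83*q - 0.66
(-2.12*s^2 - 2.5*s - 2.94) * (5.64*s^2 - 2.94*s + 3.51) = -11.9568*s^4 - 7.8672*s^3 - 16.6728*s^2 - 0.131399999999999*s - 10.3194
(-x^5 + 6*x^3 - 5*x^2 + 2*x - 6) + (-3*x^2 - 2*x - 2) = -x^5 + 6*x^3 - 8*x^2 - 8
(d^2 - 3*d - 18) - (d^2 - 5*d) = 2*d - 18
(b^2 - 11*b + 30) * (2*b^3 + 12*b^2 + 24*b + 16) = 2*b^5 - 10*b^4 - 48*b^3 + 112*b^2 + 544*b + 480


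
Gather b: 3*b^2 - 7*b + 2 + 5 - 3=3*b^2 - 7*b + 4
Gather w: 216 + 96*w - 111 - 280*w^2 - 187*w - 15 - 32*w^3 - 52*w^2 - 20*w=-32*w^3 - 332*w^2 - 111*w + 90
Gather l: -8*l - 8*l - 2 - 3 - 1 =-16*l - 6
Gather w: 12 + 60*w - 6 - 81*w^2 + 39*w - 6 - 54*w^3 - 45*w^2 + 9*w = -54*w^3 - 126*w^2 + 108*w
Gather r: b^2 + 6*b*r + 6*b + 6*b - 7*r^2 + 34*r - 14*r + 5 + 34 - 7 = b^2 + 12*b - 7*r^2 + r*(6*b + 20) + 32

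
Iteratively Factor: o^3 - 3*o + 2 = (o - 1)*(o^2 + o - 2) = (o - 1)^2*(o + 2)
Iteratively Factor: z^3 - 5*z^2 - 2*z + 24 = (z - 3)*(z^2 - 2*z - 8) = (z - 4)*(z - 3)*(z + 2)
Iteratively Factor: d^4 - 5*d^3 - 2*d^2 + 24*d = (d - 3)*(d^3 - 2*d^2 - 8*d) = (d - 4)*(d - 3)*(d^2 + 2*d) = d*(d - 4)*(d - 3)*(d + 2)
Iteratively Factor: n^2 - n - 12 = (n - 4)*(n + 3)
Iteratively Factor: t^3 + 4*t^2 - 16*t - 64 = (t + 4)*(t^2 - 16) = (t - 4)*(t + 4)*(t + 4)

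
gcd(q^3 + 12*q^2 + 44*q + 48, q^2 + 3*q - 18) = q + 6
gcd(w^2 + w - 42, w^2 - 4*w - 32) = 1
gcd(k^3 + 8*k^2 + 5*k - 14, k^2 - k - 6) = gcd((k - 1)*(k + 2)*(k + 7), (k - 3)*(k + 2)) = k + 2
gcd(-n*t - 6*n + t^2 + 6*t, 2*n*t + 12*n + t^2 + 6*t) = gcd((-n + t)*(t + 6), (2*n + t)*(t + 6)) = t + 6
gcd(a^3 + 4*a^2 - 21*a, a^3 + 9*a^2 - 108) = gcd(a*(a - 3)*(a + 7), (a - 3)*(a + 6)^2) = a - 3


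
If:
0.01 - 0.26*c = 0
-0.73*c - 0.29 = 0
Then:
No Solution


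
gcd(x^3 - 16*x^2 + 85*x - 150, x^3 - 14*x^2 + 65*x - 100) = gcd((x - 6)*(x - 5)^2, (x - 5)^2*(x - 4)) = x^2 - 10*x + 25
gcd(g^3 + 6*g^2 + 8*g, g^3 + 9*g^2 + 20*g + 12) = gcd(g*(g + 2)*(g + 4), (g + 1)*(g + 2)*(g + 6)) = g + 2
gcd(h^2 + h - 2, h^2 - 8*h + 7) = h - 1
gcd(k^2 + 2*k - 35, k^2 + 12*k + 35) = k + 7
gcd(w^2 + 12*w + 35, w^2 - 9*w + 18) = 1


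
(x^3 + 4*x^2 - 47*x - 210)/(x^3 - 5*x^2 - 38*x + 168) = (x + 5)/(x - 4)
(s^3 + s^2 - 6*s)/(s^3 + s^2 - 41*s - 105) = s*(s - 2)/(s^2 - 2*s - 35)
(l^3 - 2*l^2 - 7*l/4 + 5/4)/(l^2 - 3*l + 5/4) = l + 1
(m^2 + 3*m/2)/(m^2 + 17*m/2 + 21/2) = m/(m + 7)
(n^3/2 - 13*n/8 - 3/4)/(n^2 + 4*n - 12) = (n^2/2 + n + 3/8)/(n + 6)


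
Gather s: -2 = -2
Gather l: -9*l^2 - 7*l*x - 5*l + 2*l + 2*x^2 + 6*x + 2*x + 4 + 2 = -9*l^2 + l*(-7*x - 3) + 2*x^2 + 8*x + 6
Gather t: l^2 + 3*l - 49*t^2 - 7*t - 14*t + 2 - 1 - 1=l^2 + 3*l - 49*t^2 - 21*t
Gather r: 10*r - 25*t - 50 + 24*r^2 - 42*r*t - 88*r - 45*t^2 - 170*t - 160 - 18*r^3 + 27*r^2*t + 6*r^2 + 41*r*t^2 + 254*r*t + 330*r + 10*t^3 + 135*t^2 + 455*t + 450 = -18*r^3 + r^2*(27*t + 30) + r*(41*t^2 + 212*t + 252) + 10*t^3 + 90*t^2 + 260*t + 240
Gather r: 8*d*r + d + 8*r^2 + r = d + 8*r^2 + r*(8*d + 1)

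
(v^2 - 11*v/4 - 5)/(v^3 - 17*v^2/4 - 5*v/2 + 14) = (4*v + 5)/(4*v^2 - v - 14)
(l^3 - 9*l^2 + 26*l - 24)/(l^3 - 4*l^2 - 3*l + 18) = (l^2 - 6*l + 8)/(l^2 - l - 6)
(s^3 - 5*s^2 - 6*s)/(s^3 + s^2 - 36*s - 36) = s/(s + 6)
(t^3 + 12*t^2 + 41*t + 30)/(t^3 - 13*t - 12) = (t^2 + 11*t + 30)/(t^2 - t - 12)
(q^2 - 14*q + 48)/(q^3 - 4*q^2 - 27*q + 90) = (q - 8)/(q^2 + 2*q - 15)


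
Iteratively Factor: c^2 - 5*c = (c)*(c - 5)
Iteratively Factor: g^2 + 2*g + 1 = (g + 1)*(g + 1)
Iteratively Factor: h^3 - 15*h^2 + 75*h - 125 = (h - 5)*(h^2 - 10*h + 25) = (h - 5)^2*(h - 5)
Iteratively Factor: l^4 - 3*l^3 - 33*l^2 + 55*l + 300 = (l + 3)*(l^3 - 6*l^2 - 15*l + 100) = (l + 3)*(l + 4)*(l^2 - 10*l + 25) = (l - 5)*(l + 3)*(l + 4)*(l - 5)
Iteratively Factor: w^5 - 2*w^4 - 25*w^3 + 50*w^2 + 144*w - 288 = (w - 4)*(w^4 + 2*w^3 - 17*w^2 - 18*w + 72) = (w - 4)*(w - 3)*(w^3 + 5*w^2 - 2*w - 24) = (w - 4)*(w - 3)*(w - 2)*(w^2 + 7*w + 12) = (w - 4)*(w - 3)*(w - 2)*(w + 3)*(w + 4)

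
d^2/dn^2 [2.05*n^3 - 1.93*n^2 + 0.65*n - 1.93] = 12.3*n - 3.86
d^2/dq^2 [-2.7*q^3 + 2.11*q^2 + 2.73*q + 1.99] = 4.22 - 16.2*q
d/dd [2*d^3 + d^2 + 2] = 2*d*(3*d + 1)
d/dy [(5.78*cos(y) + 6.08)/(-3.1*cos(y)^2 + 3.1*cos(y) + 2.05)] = (-17.918*cos(y)^2 - 37.696*cos(y) + 6.999)*sin(y)/(9.61*cos(y)^4 - 19.22*cos(y)^3 - 3.1*cos(y)^2 + 12.71*cos(y) + 4.2025)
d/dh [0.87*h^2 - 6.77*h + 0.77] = 1.74*h - 6.77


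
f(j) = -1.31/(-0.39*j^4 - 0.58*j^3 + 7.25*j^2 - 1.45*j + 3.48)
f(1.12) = -0.14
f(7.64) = 0.00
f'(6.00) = -0.00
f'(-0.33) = -0.37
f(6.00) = 0.00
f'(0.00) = -0.16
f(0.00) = -0.38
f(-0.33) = -0.27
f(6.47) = 0.00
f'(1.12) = 0.15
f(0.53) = -0.28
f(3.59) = -13.45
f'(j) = -1.31*(1.56*j^3 + 1.74*j^2 - 14.5*j + 1.45)/(-0.39*j^4 - 0.58*j^3 + 7.25*j^2 - 1.45*j + 3.48)^2 = (-2.0436*j^3 - 2.2794*j^2 + 18.995*j - 1.8995)/(0.39*j^4 + 0.58*j^3 - 7.25*j^2 + 1.45*j - 3.48)^2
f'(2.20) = 0.02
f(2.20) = -0.07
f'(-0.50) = -0.32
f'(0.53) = 0.34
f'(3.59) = -6074.95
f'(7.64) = -0.00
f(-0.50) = -0.22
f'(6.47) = -0.00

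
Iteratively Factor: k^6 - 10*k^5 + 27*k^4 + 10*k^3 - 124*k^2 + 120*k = (k)*(k^5 - 10*k^4 + 27*k^3 + 10*k^2 - 124*k + 120) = k*(k - 5)*(k^4 - 5*k^3 + 2*k^2 + 20*k - 24) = k*(k - 5)*(k - 2)*(k^3 - 3*k^2 - 4*k + 12) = k*(k - 5)*(k - 2)*(k + 2)*(k^2 - 5*k + 6) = k*(k - 5)*(k - 2)^2*(k + 2)*(k - 3)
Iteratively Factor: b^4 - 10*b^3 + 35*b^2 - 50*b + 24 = (b - 1)*(b^3 - 9*b^2 + 26*b - 24) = (b - 2)*(b - 1)*(b^2 - 7*b + 12) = (b - 3)*(b - 2)*(b - 1)*(b - 4)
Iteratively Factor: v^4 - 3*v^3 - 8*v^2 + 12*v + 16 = (v - 4)*(v^3 + v^2 - 4*v - 4) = (v - 4)*(v + 2)*(v^2 - v - 2) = (v - 4)*(v - 2)*(v + 2)*(v + 1)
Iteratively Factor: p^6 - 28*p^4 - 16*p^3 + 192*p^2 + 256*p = (p - 4)*(p^5 + 4*p^4 - 12*p^3 - 64*p^2 - 64*p) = p*(p - 4)*(p^4 + 4*p^3 - 12*p^2 - 64*p - 64) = p*(p - 4)*(p + 2)*(p^3 + 2*p^2 - 16*p - 32) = p*(p - 4)^2*(p + 2)*(p^2 + 6*p + 8) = p*(p - 4)^2*(p + 2)*(p + 4)*(p + 2)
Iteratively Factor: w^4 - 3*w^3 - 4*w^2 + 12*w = (w - 3)*(w^3 - 4*w) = (w - 3)*(w - 2)*(w^2 + 2*w) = (w - 3)*(w - 2)*(w + 2)*(w)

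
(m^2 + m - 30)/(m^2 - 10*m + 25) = (m + 6)/(m - 5)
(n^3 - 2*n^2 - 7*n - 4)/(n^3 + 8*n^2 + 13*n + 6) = (n - 4)/(n + 6)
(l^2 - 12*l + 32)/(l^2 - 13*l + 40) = (l - 4)/(l - 5)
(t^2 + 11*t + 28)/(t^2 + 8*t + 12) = (t^2 + 11*t + 28)/(t^2 + 8*t + 12)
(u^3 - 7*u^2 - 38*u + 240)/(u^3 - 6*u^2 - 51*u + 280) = (u + 6)/(u + 7)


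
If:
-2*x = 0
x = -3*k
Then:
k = 0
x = 0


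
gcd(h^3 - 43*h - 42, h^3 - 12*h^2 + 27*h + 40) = h + 1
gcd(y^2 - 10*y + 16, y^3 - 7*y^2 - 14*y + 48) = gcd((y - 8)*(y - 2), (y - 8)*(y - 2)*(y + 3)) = y^2 - 10*y + 16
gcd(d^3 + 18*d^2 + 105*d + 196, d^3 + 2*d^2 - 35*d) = d + 7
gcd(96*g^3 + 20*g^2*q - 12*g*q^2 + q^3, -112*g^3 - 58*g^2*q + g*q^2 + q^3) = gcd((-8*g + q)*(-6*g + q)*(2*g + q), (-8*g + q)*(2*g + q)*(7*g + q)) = -16*g^2 - 6*g*q + q^2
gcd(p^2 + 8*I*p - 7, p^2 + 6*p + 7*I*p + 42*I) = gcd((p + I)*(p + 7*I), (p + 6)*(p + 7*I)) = p + 7*I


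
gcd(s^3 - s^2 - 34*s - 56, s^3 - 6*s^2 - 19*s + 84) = s^2 - 3*s - 28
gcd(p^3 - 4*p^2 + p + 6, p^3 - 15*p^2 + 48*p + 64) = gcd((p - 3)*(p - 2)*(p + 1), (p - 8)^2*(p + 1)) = p + 1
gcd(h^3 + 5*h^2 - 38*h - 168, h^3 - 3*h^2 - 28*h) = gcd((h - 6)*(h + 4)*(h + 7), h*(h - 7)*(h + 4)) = h + 4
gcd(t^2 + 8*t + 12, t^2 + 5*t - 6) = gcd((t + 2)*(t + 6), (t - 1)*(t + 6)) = t + 6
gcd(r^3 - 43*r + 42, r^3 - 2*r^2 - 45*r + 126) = r^2 + r - 42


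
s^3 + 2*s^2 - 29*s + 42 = (s - 3)*(s - 2)*(s + 7)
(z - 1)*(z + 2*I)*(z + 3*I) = z^3 - z^2 + 5*I*z^2 - 6*z - 5*I*z + 6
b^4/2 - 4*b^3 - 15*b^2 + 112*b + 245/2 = (b/2 + 1/2)*(b - 7)^2*(b + 5)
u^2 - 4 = (u - 2)*(u + 2)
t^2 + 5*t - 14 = (t - 2)*(t + 7)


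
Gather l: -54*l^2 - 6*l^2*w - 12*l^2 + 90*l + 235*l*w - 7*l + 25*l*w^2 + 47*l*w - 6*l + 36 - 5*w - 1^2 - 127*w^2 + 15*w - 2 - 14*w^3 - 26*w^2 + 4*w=l^2*(-6*w - 66) + l*(25*w^2 + 282*w + 77) - 14*w^3 - 153*w^2 + 14*w + 33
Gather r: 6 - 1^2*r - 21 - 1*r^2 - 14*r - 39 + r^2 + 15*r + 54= 0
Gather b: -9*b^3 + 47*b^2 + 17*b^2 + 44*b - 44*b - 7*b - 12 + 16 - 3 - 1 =-9*b^3 + 64*b^2 - 7*b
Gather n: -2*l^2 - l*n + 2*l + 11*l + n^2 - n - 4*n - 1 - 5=-2*l^2 + 13*l + n^2 + n*(-l - 5) - 6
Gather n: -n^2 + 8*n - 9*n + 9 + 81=-n^2 - n + 90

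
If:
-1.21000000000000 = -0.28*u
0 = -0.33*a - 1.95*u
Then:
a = -25.54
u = 4.32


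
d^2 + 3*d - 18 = (d - 3)*(d + 6)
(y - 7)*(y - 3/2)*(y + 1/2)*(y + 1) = y^4 - 7*y^3 - 7*y^2/4 + 23*y/2 + 21/4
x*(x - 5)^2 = x^3 - 10*x^2 + 25*x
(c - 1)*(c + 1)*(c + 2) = c^3 + 2*c^2 - c - 2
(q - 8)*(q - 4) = q^2 - 12*q + 32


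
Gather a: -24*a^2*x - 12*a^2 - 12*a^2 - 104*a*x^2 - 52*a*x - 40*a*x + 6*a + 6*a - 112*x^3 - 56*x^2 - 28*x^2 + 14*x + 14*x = a^2*(-24*x - 24) + a*(-104*x^2 - 92*x + 12) - 112*x^3 - 84*x^2 + 28*x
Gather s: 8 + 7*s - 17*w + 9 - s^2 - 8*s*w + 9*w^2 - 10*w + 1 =-s^2 + s*(7 - 8*w) + 9*w^2 - 27*w + 18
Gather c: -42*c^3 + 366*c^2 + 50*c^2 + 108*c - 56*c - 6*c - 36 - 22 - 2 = -42*c^3 + 416*c^2 + 46*c - 60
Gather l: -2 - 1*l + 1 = -l - 1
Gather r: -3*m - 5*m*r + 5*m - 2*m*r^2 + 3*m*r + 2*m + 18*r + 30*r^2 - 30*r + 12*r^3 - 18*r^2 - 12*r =4*m + 12*r^3 + r^2*(12 - 2*m) + r*(-2*m - 24)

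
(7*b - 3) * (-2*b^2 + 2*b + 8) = -14*b^3 + 20*b^2 + 50*b - 24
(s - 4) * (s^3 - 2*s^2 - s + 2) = s^4 - 6*s^3 + 7*s^2 + 6*s - 8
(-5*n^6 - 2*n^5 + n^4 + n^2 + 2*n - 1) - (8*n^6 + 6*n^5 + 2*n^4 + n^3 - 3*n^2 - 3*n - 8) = -13*n^6 - 8*n^5 - n^4 - n^3 + 4*n^2 + 5*n + 7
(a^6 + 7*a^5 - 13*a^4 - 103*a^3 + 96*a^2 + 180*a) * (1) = a^6 + 7*a^5 - 13*a^4 - 103*a^3 + 96*a^2 + 180*a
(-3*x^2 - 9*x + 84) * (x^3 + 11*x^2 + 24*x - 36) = -3*x^5 - 42*x^4 - 87*x^3 + 816*x^2 + 2340*x - 3024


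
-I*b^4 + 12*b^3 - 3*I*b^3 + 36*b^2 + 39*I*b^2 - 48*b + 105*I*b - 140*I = (b + 4)*(b + 5*I)*(b + 7*I)*(-I*b + I)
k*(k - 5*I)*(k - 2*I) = k^3 - 7*I*k^2 - 10*k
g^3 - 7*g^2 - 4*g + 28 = (g - 7)*(g - 2)*(g + 2)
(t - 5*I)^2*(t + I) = t^3 - 9*I*t^2 - 15*t - 25*I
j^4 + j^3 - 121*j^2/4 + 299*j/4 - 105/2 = (j - 5/2)*(j - 2)*(j - 3/2)*(j + 7)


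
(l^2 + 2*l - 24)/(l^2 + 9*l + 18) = (l - 4)/(l + 3)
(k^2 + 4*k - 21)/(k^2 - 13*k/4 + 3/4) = 4*(k + 7)/(4*k - 1)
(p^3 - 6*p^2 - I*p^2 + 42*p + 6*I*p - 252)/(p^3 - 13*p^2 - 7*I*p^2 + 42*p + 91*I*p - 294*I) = (p + 6*I)/(p - 7)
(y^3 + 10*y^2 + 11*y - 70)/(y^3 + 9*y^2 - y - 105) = (y - 2)/(y - 3)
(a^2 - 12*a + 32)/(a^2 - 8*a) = (a - 4)/a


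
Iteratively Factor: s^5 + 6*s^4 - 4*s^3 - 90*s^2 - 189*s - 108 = (s + 3)*(s^4 + 3*s^3 - 13*s^2 - 51*s - 36) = (s + 3)^2*(s^3 - 13*s - 12) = (s - 4)*(s + 3)^2*(s^2 + 4*s + 3) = (s - 4)*(s + 1)*(s + 3)^2*(s + 3)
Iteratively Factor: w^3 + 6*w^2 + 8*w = (w)*(w^2 + 6*w + 8) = w*(w + 2)*(w + 4)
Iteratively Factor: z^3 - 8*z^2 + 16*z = (z - 4)*(z^2 - 4*z) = z*(z - 4)*(z - 4)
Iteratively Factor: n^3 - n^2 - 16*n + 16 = (n + 4)*(n^2 - 5*n + 4) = (n - 4)*(n + 4)*(n - 1)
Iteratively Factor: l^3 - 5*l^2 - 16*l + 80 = (l - 5)*(l^2 - 16) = (l - 5)*(l + 4)*(l - 4)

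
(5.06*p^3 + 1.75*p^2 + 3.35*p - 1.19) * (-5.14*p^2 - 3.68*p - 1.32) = -26.0084*p^5 - 27.6158*p^4 - 30.3382*p^3 - 8.5214*p^2 - 0.0428000000000006*p + 1.5708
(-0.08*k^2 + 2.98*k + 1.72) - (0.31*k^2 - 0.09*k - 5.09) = -0.39*k^2 + 3.07*k + 6.81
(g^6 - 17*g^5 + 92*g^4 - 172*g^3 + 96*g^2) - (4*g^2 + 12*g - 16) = g^6 - 17*g^5 + 92*g^4 - 172*g^3 + 92*g^2 - 12*g + 16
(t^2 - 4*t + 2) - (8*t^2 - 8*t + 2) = -7*t^2 + 4*t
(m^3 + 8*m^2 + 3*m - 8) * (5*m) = 5*m^4 + 40*m^3 + 15*m^2 - 40*m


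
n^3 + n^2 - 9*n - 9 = (n - 3)*(n + 1)*(n + 3)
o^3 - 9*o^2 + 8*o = o*(o - 8)*(o - 1)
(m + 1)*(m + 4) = m^2 + 5*m + 4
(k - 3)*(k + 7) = k^2 + 4*k - 21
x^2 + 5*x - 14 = (x - 2)*(x + 7)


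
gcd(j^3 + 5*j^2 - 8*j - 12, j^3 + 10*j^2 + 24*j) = j + 6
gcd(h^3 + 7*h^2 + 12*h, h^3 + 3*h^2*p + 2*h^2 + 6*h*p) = h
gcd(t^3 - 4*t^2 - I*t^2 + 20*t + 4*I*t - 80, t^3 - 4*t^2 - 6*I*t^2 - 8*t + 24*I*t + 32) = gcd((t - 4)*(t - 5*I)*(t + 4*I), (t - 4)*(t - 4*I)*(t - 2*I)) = t - 4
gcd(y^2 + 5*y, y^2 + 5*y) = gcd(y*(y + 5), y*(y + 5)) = y^2 + 5*y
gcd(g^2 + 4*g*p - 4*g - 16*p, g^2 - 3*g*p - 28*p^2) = g + 4*p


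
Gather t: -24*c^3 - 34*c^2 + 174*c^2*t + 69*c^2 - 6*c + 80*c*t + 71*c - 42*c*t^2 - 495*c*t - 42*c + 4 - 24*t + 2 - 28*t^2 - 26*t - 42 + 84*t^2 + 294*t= -24*c^3 + 35*c^2 + 23*c + t^2*(56 - 42*c) + t*(174*c^2 - 415*c + 244) - 36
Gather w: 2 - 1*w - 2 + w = 0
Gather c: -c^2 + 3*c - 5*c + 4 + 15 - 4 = -c^2 - 2*c + 15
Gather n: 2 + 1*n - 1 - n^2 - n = 1 - n^2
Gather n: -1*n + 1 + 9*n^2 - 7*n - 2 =9*n^2 - 8*n - 1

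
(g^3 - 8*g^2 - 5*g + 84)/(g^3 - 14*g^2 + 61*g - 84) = (g + 3)/(g - 3)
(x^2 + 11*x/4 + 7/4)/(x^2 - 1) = (x + 7/4)/(x - 1)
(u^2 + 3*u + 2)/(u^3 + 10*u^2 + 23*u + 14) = 1/(u + 7)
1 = 1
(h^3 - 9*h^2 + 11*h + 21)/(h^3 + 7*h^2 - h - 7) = (h^2 - 10*h + 21)/(h^2 + 6*h - 7)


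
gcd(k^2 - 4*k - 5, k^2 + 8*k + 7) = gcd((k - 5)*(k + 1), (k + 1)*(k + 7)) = k + 1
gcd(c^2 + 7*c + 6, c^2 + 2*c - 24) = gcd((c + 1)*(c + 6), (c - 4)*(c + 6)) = c + 6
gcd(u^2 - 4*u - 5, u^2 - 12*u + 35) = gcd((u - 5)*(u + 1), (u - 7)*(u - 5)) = u - 5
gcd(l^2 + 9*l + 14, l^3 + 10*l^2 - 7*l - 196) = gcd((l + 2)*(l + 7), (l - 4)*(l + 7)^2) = l + 7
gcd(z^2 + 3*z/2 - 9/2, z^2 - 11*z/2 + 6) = z - 3/2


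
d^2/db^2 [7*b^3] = 42*b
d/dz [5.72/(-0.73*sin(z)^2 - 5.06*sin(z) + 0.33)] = (8.3512*sin(z) + 28.9432)*cos(z)/(0.73*sin(z)^2 + 5.06*sin(z) - 0.33)^2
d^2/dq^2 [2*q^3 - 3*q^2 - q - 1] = 12*q - 6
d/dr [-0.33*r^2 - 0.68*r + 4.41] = -0.66*r - 0.68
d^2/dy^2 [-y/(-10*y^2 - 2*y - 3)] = 4*(2*y*(10*y + 1)^2 - (15*y + 1)*(10*y^2 + 2*y + 3))/(10*y^2 + 2*y + 3)^3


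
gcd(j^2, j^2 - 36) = 1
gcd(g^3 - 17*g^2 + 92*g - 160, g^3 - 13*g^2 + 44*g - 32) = g^2 - 12*g + 32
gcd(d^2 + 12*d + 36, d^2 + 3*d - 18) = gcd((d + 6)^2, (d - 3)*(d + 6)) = d + 6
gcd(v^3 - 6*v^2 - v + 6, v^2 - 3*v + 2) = v - 1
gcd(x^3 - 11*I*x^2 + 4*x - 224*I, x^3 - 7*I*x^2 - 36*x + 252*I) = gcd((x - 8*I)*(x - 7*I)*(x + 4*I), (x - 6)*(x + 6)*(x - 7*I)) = x - 7*I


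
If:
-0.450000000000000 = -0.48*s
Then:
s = 0.94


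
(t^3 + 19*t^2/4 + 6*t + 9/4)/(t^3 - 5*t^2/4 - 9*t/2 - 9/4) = (t + 3)/(t - 3)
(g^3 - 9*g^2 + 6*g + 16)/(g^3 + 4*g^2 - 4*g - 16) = (g^2 - 7*g - 8)/(g^2 + 6*g + 8)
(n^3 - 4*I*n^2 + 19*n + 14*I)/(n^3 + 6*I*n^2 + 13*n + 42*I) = (n^2 - 6*I*n + 7)/(n^2 + 4*I*n + 21)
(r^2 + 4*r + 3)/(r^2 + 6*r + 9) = (r + 1)/(r + 3)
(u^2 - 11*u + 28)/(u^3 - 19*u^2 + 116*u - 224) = 1/(u - 8)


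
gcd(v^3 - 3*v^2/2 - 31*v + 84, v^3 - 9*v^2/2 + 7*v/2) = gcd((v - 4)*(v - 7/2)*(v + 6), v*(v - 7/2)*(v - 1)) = v - 7/2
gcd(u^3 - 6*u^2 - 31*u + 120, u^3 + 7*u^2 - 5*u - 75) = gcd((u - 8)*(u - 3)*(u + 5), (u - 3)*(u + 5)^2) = u^2 + 2*u - 15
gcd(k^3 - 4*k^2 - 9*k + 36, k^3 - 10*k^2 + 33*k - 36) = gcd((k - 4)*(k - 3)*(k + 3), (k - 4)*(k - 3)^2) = k^2 - 7*k + 12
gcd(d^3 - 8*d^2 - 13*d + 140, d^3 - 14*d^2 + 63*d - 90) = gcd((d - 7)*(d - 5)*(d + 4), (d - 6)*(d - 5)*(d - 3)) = d - 5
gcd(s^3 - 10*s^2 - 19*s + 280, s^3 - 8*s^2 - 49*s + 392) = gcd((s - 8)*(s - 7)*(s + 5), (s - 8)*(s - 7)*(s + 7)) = s^2 - 15*s + 56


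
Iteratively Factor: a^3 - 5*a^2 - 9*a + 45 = (a + 3)*(a^2 - 8*a + 15) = (a - 5)*(a + 3)*(a - 3)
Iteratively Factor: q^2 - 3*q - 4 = (q - 4)*(q + 1)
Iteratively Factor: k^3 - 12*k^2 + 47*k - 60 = (k - 3)*(k^2 - 9*k + 20) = (k - 5)*(k - 3)*(k - 4)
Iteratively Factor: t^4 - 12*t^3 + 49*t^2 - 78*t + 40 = (t - 4)*(t^3 - 8*t^2 + 17*t - 10) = (t - 5)*(t - 4)*(t^2 - 3*t + 2) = (t - 5)*(t - 4)*(t - 1)*(t - 2)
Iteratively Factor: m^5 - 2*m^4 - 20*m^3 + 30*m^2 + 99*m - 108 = (m - 4)*(m^4 + 2*m^3 - 12*m^2 - 18*m + 27) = (m - 4)*(m + 3)*(m^3 - m^2 - 9*m + 9) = (m - 4)*(m + 3)^2*(m^2 - 4*m + 3) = (m - 4)*(m - 3)*(m + 3)^2*(m - 1)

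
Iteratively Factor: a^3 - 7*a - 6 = (a - 3)*(a^2 + 3*a + 2) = (a - 3)*(a + 1)*(a + 2)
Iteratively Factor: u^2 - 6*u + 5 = (u - 5)*(u - 1)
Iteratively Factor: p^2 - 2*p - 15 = (p - 5)*(p + 3)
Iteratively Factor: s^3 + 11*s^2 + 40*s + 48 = (s + 4)*(s^2 + 7*s + 12) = (s + 3)*(s + 4)*(s + 4)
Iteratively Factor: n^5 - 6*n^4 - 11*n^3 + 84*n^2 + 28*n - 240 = (n - 4)*(n^4 - 2*n^3 - 19*n^2 + 8*n + 60) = (n - 4)*(n - 2)*(n^3 - 19*n - 30) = (n - 4)*(n - 2)*(n + 3)*(n^2 - 3*n - 10) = (n - 5)*(n - 4)*(n - 2)*(n + 3)*(n + 2)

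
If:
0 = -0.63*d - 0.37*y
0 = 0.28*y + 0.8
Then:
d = 1.68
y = -2.86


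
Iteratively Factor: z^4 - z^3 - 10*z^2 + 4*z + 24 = (z + 2)*(z^3 - 3*z^2 - 4*z + 12) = (z + 2)^2*(z^2 - 5*z + 6) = (z - 3)*(z + 2)^2*(z - 2)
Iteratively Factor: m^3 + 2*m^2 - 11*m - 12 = (m + 1)*(m^2 + m - 12) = (m - 3)*(m + 1)*(m + 4)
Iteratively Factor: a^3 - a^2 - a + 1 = (a - 1)*(a^2 - 1) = (a - 1)*(a + 1)*(a - 1)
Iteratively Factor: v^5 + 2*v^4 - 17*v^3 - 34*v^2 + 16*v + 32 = (v + 1)*(v^4 + v^3 - 18*v^2 - 16*v + 32) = (v + 1)*(v + 4)*(v^3 - 3*v^2 - 6*v + 8) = (v - 1)*(v + 1)*(v + 4)*(v^2 - 2*v - 8) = (v - 4)*(v - 1)*(v + 1)*(v + 4)*(v + 2)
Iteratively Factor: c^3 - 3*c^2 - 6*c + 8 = (c - 1)*(c^2 - 2*c - 8) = (c - 1)*(c + 2)*(c - 4)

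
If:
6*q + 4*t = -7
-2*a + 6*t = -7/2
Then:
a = 3*t + 7/4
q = -2*t/3 - 7/6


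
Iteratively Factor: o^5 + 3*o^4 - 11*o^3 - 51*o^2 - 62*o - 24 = (o + 1)*(o^4 + 2*o^3 - 13*o^2 - 38*o - 24) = (o + 1)*(o + 2)*(o^3 - 13*o - 12) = (o - 4)*(o + 1)*(o + 2)*(o^2 + 4*o + 3) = (o - 4)*(o + 1)*(o + 2)*(o + 3)*(o + 1)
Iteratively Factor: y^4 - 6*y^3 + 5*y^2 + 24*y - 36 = (y - 3)*(y^3 - 3*y^2 - 4*y + 12) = (y - 3)*(y + 2)*(y^2 - 5*y + 6) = (y - 3)^2*(y + 2)*(y - 2)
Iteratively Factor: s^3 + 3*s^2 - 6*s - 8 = (s + 1)*(s^2 + 2*s - 8) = (s + 1)*(s + 4)*(s - 2)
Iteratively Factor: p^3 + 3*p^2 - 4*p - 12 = (p - 2)*(p^2 + 5*p + 6) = (p - 2)*(p + 2)*(p + 3)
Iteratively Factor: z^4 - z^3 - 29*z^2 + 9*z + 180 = (z - 3)*(z^3 + 2*z^2 - 23*z - 60) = (z - 5)*(z - 3)*(z^2 + 7*z + 12) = (z - 5)*(z - 3)*(z + 3)*(z + 4)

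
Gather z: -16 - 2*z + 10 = -2*z - 6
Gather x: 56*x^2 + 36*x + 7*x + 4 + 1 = 56*x^2 + 43*x + 5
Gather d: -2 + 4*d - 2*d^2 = -2*d^2 + 4*d - 2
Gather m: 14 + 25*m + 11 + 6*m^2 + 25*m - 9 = 6*m^2 + 50*m + 16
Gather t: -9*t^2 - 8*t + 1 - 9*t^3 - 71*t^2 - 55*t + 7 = -9*t^3 - 80*t^2 - 63*t + 8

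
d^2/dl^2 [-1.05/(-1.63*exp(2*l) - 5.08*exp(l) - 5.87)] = (1.05*(3.26*exp(l) + 5.08)*(6.52*exp(l) + 10.16)*exp(l) - (6.846*exp(l) + 5.334)*(1.63*exp(2*l) + 5.08*exp(l) + 5.87))*exp(l)/(1.63*exp(2*l) + 5.08*exp(l) + 5.87)^3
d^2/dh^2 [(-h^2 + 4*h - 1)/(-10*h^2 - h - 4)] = 2*(-410*h^3 + 180*h^2 + 510*h - 7)/(1000*h^6 + 300*h^5 + 1230*h^4 + 241*h^3 + 492*h^2 + 48*h + 64)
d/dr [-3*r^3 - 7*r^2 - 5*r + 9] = -9*r^2 - 14*r - 5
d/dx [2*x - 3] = 2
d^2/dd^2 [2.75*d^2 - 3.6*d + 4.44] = 5.50000000000000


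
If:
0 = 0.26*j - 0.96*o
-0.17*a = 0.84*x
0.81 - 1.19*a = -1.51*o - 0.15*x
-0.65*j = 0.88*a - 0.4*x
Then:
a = 0.44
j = -0.66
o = -0.18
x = -0.09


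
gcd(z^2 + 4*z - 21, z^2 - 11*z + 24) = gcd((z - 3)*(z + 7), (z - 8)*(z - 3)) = z - 3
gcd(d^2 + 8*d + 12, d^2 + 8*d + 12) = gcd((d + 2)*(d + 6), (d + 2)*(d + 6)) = d^2 + 8*d + 12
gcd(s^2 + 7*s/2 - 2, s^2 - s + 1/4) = s - 1/2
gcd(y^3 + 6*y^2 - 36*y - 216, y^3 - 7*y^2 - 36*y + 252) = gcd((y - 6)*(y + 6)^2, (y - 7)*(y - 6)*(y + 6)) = y^2 - 36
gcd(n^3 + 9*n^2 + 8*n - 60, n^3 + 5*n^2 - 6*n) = n + 6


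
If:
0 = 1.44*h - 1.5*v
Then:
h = 1.04166666666667*v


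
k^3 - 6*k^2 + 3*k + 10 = (k - 5)*(k - 2)*(k + 1)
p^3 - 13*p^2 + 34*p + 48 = (p - 8)*(p - 6)*(p + 1)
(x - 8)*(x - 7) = x^2 - 15*x + 56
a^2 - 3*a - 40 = (a - 8)*(a + 5)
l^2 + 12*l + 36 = (l + 6)^2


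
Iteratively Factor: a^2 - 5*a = (a)*(a - 5)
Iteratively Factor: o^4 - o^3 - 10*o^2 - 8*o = (o + 1)*(o^3 - 2*o^2 - 8*o) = o*(o + 1)*(o^2 - 2*o - 8) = o*(o + 1)*(o + 2)*(o - 4)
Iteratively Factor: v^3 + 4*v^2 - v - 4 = (v - 1)*(v^2 + 5*v + 4) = (v - 1)*(v + 4)*(v + 1)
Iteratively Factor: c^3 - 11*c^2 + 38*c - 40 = (c - 5)*(c^2 - 6*c + 8) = (c - 5)*(c - 2)*(c - 4)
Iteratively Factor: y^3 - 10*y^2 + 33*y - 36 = (y - 3)*(y^2 - 7*y + 12) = (y - 3)^2*(y - 4)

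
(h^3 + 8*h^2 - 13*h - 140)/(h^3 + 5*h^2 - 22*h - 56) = (h + 5)/(h + 2)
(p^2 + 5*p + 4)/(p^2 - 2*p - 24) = (p + 1)/(p - 6)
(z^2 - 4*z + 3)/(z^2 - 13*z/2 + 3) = 2*(z^2 - 4*z + 3)/(2*z^2 - 13*z + 6)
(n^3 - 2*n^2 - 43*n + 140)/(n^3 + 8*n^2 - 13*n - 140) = (n - 5)/(n + 5)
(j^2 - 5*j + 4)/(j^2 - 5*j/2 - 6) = 2*(j - 1)/(2*j + 3)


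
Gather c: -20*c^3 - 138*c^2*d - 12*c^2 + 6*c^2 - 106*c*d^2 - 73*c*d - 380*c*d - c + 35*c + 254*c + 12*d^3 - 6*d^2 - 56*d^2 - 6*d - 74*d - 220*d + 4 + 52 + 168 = -20*c^3 + c^2*(-138*d - 6) + c*(-106*d^2 - 453*d + 288) + 12*d^3 - 62*d^2 - 300*d + 224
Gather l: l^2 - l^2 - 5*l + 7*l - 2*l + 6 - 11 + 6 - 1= 0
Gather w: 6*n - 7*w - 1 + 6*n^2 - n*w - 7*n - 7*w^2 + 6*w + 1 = 6*n^2 - n - 7*w^2 + w*(-n - 1)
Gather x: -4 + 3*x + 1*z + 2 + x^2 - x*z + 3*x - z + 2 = x^2 + x*(6 - z)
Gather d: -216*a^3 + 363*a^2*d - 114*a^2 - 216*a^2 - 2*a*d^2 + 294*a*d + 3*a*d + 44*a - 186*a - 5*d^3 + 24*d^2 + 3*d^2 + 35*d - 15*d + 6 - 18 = -216*a^3 - 330*a^2 - 142*a - 5*d^3 + d^2*(27 - 2*a) + d*(363*a^2 + 297*a + 20) - 12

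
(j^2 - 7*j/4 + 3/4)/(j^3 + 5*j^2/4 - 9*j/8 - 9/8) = 2*(4*j - 3)/(8*j^2 + 18*j + 9)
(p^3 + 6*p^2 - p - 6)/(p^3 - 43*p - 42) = (p - 1)/(p - 7)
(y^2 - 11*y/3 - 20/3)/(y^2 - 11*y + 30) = (y + 4/3)/(y - 6)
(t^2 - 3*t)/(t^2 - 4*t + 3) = t/(t - 1)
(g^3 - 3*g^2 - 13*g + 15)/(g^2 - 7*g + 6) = (g^2 - 2*g - 15)/(g - 6)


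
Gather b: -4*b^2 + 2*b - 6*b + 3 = -4*b^2 - 4*b + 3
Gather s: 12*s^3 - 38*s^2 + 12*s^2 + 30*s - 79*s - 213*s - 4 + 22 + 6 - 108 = 12*s^3 - 26*s^2 - 262*s - 84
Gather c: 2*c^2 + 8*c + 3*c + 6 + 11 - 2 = 2*c^2 + 11*c + 15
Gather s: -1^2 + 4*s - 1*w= 4*s - w - 1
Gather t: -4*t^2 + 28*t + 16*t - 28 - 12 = -4*t^2 + 44*t - 40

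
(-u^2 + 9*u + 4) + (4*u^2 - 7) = 3*u^2 + 9*u - 3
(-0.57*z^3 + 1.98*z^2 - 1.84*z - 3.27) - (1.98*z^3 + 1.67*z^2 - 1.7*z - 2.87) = -2.55*z^3 + 0.31*z^2 - 0.14*z - 0.4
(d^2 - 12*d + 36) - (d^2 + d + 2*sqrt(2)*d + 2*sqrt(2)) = -13*d - 2*sqrt(2)*d - 2*sqrt(2) + 36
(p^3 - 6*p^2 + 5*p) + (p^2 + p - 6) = p^3 - 5*p^2 + 6*p - 6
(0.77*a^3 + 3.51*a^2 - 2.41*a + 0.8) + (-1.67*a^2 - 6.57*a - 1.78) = 0.77*a^3 + 1.84*a^2 - 8.98*a - 0.98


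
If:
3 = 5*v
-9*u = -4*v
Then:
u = 4/15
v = 3/5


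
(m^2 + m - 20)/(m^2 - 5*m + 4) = (m + 5)/(m - 1)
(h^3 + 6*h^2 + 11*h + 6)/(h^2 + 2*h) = h + 4 + 3/h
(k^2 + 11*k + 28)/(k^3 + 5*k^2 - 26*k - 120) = (k + 7)/(k^2 + k - 30)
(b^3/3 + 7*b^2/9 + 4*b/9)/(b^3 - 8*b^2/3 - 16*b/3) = (b + 1)/(3*(b - 4))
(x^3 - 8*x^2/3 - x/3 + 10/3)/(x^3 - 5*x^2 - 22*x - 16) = (3*x^2 - 11*x + 10)/(3*(x^2 - 6*x - 16))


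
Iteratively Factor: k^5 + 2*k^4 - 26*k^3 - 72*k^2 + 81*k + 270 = (k - 5)*(k^4 + 7*k^3 + 9*k^2 - 27*k - 54) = (k - 5)*(k + 3)*(k^3 + 4*k^2 - 3*k - 18) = (k - 5)*(k - 2)*(k + 3)*(k^2 + 6*k + 9) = (k - 5)*(k - 2)*(k + 3)^2*(k + 3)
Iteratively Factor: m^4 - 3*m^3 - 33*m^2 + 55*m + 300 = (m - 5)*(m^3 + 2*m^2 - 23*m - 60) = (m - 5)^2*(m^2 + 7*m + 12) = (m - 5)^2*(m + 4)*(m + 3)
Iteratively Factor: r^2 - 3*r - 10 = (r + 2)*(r - 5)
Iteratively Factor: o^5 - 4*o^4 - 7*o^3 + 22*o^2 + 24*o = (o + 1)*(o^4 - 5*o^3 - 2*o^2 + 24*o) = (o + 1)*(o + 2)*(o^3 - 7*o^2 + 12*o) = (o - 3)*(o + 1)*(o + 2)*(o^2 - 4*o) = o*(o - 3)*(o + 1)*(o + 2)*(o - 4)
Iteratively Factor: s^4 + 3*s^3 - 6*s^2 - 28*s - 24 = (s + 2)*(s^3 + s^2 - 8*s - 12) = (s + 2)^2*(s^2 - s - 6) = (s + 2)^3*(s - 3)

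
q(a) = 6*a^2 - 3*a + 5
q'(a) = 12*a - 3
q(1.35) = 11.88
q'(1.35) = 13.20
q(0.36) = 4.70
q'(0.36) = 1.32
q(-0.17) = 5.68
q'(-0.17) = -5.04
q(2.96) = 48.69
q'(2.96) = 32.52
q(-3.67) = 96.82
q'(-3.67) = -47.04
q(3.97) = 87.66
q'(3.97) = 44.64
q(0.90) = 7.16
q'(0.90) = 7.80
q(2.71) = 40.93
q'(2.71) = 29.52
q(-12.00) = 905.00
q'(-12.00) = -147.00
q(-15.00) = 1400.00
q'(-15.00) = -183.00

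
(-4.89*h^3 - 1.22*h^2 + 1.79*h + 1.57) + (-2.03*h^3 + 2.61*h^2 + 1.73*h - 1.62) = -6.92*h^3 + 1.39*h^2 + 3.52*h - 0.05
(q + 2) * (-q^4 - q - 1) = -q^5 - 2*q^4 - q^2 - 3*q - 2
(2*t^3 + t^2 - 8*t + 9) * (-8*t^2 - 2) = -16*t^5 - 8*t^4 + 60*t^3 - 74*t^2 + 16*t - 18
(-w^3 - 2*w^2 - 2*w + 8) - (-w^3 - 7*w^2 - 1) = 5*w^2 - 2*w + 9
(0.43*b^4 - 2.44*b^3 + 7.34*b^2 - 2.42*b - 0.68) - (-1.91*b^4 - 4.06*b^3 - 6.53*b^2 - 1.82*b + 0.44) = 2.34*b^4 + 1.62*b^3 + 13.87*b^2 - 0.6*b - 1.12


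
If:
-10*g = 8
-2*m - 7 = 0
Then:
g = -4/5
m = -7/2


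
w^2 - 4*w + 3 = (w - 3)*(w - 1)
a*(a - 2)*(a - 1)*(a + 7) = a^4 + 4*a^3 - 19*a^2 + 14*a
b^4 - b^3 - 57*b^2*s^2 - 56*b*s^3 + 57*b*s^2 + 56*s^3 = (b - 1)*(b - 8*s)*(b + s)*(b + 7*s)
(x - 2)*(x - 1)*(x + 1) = x^3 - 2*x^2 - x + 2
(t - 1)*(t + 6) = t^2 + 5*t - 6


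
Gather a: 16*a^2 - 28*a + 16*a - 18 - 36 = 16*a^2 - 12*a - 54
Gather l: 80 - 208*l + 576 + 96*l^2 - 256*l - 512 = 96*l^2 - 464*l + 144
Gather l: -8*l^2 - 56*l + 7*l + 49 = -8*l^2 - 49*l + 49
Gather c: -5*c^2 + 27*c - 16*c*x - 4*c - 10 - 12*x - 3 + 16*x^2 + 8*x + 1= -5*c^2 + c*(23 - 16*x) + 16*x^2 - 4*x - 12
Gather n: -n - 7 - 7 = -n - 14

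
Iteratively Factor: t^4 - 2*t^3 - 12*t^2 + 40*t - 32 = (t - 2)*(t^3 - 12*t + 16) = (t - 2)^2*(t^2 + 2*t - 8) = (t - 2)^3*(t + 4)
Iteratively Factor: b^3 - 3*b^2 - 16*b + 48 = (b - 3)*(b^2 - 16) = (b - 3)*(b + 4)*(b - 4)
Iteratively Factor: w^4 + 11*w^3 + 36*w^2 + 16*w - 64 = (w + 4)*(w^3 + 7*w^2 + 8*w - 16) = (w - 1)*(w + 4)*(w^2 + 8*w + 16) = (w - 1)*(w + 4)^2*(w + 4)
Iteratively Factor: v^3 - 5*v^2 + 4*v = (v - 4)*(v^2 - v) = v*(v - 4)*(v - 1)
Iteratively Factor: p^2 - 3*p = (p)*(p - 3)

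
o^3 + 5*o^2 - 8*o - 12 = (o - 2)*(o + 1)*(o + 6)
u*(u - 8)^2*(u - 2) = u^4 - 18*u^3 + 96*u^2 - 128*u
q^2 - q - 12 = (q - 4)*(q + 3)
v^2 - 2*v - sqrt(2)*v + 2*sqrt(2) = (v - 2)*(v - sqrt(2))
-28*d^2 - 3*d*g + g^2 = (-7*d + g)*(4*d + g)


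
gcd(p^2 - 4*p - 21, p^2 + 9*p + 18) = p + 3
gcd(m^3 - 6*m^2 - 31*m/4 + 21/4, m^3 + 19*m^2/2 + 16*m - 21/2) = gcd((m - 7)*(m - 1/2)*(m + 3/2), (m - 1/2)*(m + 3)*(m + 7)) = m - 1/2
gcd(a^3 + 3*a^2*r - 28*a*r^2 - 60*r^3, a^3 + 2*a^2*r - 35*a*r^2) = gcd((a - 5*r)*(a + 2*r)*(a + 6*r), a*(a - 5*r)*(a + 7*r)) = -a + 5*r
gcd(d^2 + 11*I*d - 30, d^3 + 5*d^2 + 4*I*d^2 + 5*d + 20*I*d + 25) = d + 5*I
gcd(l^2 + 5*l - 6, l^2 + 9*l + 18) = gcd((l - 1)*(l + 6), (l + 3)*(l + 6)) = l + 6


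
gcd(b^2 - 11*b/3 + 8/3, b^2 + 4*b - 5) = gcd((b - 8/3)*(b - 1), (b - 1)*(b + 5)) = b - 1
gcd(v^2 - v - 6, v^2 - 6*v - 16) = v + 2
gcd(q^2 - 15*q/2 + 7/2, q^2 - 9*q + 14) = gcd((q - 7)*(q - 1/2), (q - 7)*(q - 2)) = q - 7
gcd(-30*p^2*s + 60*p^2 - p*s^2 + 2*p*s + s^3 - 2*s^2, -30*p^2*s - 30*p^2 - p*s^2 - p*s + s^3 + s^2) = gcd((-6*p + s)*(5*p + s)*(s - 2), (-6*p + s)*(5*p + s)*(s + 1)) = 30*p^2 + p*s - s^2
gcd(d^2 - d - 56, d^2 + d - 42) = d + 7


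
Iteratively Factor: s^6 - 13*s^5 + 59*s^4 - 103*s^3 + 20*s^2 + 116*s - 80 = (s - 2)*(s^5 - 11*s^4 + 37*s^3 - 29*s^2 - 38*s + 40) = (s - 4)*(s - 2)*(s^4 - 7*s^3 + 9*s^2 + 7*s - 10) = (s - 4)*(s - 2)^2*(s^3 - 5*s^2 - s + 5) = (s - 4)*(s - 2)^2*(s + 1)*(s^2 - 6*s + 5) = (s - 4)*(s - 2)^2*(s - 1)*(s + 1)*(s - 5)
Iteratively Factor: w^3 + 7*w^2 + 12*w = (w + 3)*(w^2 + 4*w) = (w + 3)*(w + 4)*(w)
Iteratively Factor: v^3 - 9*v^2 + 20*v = (v - 4)*(v^2 - 5*v) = v*(v - 4)*(v - 5)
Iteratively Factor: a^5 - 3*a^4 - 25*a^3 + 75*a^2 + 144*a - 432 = (a - 4)*(a^4 + a^3 - 21*a^2 - 9*a + 108) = (a - 4)*(a - 3)*(a^3 + 4*a^2 - 9*a - 36) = (a - 4)*(a - 3)*(a + 4)*(a^2 - 9) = (a - 4)*(a - 3)*(a + 3)*(a + 4)*(a - 3)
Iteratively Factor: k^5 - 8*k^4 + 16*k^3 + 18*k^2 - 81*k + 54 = (k - 1)*(k^4 - 7*k^3 + 9*k^2 + 27*k - 54) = (k - 3)*(k - 1)*(k^3 - 4*k^2 - 3*k + 18) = (k - 3)*(k - 1)*(k + 2)*(k^2 - 6*k + 9) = (k - 3)^2*(k - 1)*(k + 2)*(k - 3)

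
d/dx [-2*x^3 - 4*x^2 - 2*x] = -6*x^2 - 8*x - 2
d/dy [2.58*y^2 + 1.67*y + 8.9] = 5.16*y + 1.67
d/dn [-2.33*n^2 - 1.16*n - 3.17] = -4.66*n - 1.16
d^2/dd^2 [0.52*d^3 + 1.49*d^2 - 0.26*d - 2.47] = 3.12*d + 2.98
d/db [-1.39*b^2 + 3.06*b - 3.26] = 3.06 - 2.78*b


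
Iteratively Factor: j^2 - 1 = (j + 1)*(j - 1)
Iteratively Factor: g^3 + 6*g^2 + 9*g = (g + 3)*(g^2 + 3*g) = g*(g + 3)*(g + 3)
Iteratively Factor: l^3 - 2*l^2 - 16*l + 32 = (l - 4)*(l^2 + 2*l - 8) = (l - 4)*(l - 2)*(l + 4)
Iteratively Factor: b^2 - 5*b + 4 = (b - 1)*(b - 4)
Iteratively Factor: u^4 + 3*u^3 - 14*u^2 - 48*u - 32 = (u - 4)*(u^3 + 7*u^2 + 14*u + 8) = (u - 4)*(u + 2)*(u^2 + 5*u + 4) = (u - 4)*(u + 1)*(u + 2)*(u + 4)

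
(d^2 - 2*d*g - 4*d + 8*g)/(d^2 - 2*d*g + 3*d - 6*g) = (d - 4)/(d + 3)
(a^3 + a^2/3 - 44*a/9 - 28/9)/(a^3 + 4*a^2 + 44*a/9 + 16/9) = (3*a - 7)/(3*a + 4)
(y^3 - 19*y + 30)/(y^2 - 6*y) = (y^3 - 19*y + 30)/(y*(y - 6))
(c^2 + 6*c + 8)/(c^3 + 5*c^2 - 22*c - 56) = (c + 4)/(c^2 + 3*c - 28)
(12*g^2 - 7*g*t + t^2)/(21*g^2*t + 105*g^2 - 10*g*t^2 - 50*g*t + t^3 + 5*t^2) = (-4*g + t)/(-7*g*t - 35*g + t^2 + 5*t)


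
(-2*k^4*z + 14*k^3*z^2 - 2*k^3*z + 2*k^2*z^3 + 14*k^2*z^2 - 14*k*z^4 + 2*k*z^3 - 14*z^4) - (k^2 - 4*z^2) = -2*k^4*z + 14*k^3*z^2 - 2*k^3*z + 2*k^2*z^3 + 14*k^2*z^2 - k^2 - 14*k*z^4 + 2*k*z^3 - 14*z^4 + 4*z^2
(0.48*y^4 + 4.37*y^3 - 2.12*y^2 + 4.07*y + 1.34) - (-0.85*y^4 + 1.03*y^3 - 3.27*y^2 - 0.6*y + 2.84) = 1.33*y^4 + 3.34*y^3 + 1.15*y^2 + 4.67*y - 1.5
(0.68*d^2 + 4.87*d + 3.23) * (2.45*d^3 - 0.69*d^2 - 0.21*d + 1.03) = 1.666*d^5 + 11.4623*d^4 + 4.4104*d^3 - 2.551*d^2 + 4.3378*d + 3.3269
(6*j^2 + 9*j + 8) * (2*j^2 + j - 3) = 12*j^4 + 24*j^3 + 7*j^2 - 19*j - 24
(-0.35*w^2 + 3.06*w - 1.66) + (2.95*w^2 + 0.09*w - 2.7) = 2.6*w^2 + 3.15*w - 4.36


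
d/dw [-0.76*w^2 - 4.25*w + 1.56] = -1.52*w - 4.25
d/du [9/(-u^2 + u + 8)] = 9*(2*u - 1)/(-u^2 + u + 8)^2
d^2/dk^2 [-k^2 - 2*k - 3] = -2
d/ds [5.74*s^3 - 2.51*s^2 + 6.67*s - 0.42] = 17.22*s^2 - 5.02*s + 6.67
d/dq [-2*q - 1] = -2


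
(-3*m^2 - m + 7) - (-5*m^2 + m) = 2*m^2 - 2*m + 7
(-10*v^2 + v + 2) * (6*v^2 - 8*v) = -60*v^4 + 86*v^3 + 4*v^2 - 16*v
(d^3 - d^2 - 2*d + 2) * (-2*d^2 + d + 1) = -2*d^5 + 3*d^4 + 4*d^3 - 7*d^2 + 2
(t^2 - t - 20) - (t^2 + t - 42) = 22 - 2*t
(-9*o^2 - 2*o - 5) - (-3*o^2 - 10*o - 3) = -6*o^2 + 8*o - 2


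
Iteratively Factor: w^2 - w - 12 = (w - 4)*(w + 3)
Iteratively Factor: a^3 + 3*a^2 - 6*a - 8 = (a + 4)*(a^2 - a - 2) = (a - 2)*(a + 4)*(a + 1)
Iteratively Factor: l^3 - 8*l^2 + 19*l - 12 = (l - 1)*(l^2 - 7*l + 12) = (l - 4)*(l - 1)*(l - 3)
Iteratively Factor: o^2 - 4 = (o + 2)*(o - 2)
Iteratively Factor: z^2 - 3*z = (z - 3)*(z)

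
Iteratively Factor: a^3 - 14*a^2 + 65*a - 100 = (a - 5)*(a^2 - 9*a + 20) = (a - 5)*(a - 4)*(a - 5)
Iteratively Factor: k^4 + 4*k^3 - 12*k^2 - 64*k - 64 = (k + 4)*(k^3 - 12*k - 16) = (k + 2)*(k + 4)*(k^2 - 2*k - 8) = (k + 2)^2*(k + 4)*(k - 4)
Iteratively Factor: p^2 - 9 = (p - 3)*(p + 3)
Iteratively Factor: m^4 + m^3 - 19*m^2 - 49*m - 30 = (m + 3)*(m^3 - 2*m^2 - 13*m - 10) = (m - 5)*(m + 3)*(m^2 + 3*m + 2) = (m - 5)*(m + 2)*(m + 3)*(m + 1)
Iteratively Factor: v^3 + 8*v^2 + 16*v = (v + 4)*(v^2 + 4*v) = v*(v + 4)*(v + 4)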